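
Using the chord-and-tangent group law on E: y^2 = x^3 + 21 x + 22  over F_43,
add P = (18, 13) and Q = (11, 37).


P != Q, so use the chord formula.
s = (y2 - y1) / (x2 - x1) = (24) / (36) mod 43 = 15
x3 = s^2 - x1 - x2 mod 43 = 15^2 - 18 - 11 = 24
y3 = s (x1 - x3) - y1 mod 43 = 15 * (18 - 24) - 13 = 26

P + Q = (24, 26)


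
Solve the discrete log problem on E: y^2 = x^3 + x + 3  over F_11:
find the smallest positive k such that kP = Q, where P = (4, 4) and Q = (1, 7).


Enumerate multiples of P until we hit Q = (1, 7):
  1P = (4, 4)
  2P = (7, 1)
  3P = (1, 4)
  4P = (6, 7)
  5P = (6, 4)
  6P = (1, 7)
Match found at i = 6.

k = 6


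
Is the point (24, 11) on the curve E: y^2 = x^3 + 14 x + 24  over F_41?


Check whether y^2 = x^3 + 14 x + 24 (mod 41) for (x, y) = (24, 11).
LHS: y^2 = 11^2 mod 41 = 39
RHS: x^3 + 14 x + 24 = 24^3 + 14*24 + 24 mod 41 = 39
LHS = RHS

Yes, on the curve


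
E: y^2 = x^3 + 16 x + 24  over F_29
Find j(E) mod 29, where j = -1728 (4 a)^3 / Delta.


Delta = -16(4 a^3 + 27 b^2) mod 29 = 4
-1728 * (4 a)^3 = -1728 * (4*16)^3 mod 29 = 11
j = 11 * 4^(-1) mod 29 = 10

j = 10 (mod 29)


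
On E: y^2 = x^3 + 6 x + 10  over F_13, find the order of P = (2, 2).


Compute successive multiples of P until we hit O:
  1P = (2, 2)
  2P = (0, 7)
  3P = (1, 2)
  4P = (10, 11)
  5P = (11, 9)
  6P = (12, 9)
  7P = (3, 9)
  8P = (5, 3)
  ... (continuing to 18P)
  18P = O

ord(P) = 18


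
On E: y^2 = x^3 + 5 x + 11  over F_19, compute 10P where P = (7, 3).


k = 10 = 1010_2 (binary, LSB first: 0101)
Double-and-add from P = (7, 3):
  bit 0 = 0: acc unchanged = O
  bit 1 = 1: acc = O + (5, 16) = (5, 16)
  bit 2 = 0: acc unchanged = (5, 16)
  bit 3 = 1: acc = (5, 16) + (9, 5) = (9, 14)

10P = (9, 14)


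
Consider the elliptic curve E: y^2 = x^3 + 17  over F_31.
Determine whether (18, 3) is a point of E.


Check whether y^2 = x^3 + 0 x + 17 (mod 31) for (x, y) = (18, 3).
LHS: y^2 = 3^2 mod 31 = 9
RHS: x^3 + 0 x + 17 = 18^3 + 0*18 + 17 mod 31 = 21
LHS != RHS

No, not on the curve


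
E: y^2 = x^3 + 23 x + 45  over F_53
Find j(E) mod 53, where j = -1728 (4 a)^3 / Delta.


Delta = -16(4 a^3 + 27 b^2) mod 53 = 6
-1728 * (4 a)^3 = -1728 * (4*23)^3 mod 53 = 40
j = 40 * 6^(-1) mod 53 = 42

j = 42 (mod 53)


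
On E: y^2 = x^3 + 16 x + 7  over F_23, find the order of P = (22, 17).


Compute successive multiples of P until we hit O:
  1P = (22, 17)
  2P = (20, 22)
  3P = (16, 14)
  4P = (14, 10)
  5P = (14, 13)
  6P = (16, 9)
  7P = (20, 1)
  8P = (22, 6)
  ... (continuing to 9P)
  9P = O

ord(P) = 9


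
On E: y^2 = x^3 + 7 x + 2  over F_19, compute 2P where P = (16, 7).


Doubling: s = (3 x1^2 + a) / (2 y1)
s = (3*16^2 + 7) / (2*7) mod 19 = 16
x3 = s^2 - 2 x1 mod 19 = 16^2 - 2*16 = 15
y3 = s (x1 - x3) - y1 mod 19 = 16 * (16 - 15) - 7 = 9

2P = (15, 9)


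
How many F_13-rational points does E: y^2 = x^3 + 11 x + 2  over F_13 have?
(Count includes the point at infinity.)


For each x in F_13, count y with y^2 = x^3 + 11 x + 2 mod 13:
  x = 1: RHS = 1, y in [1, 12]  -> 2 point(s)
  x = 3: RHS = 10, y in [6, 7]  -> 2 point(s)
  x = 5: RHS = 0, y in [0]  -> 1 point(s)
  x = 8: RHS = 4, y in [2, 11]  -> 2 point(s)
  x = 12: RHS = 3, y in [4, 9]  -> 2 point(s)
Affine points: 9. Add the point at infinity: total = 10.

#E(F_13) = 10


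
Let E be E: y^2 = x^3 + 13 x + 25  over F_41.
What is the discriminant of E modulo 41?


4 a^3 + 27 b^2 = 4*13^3 + 27*25^2 = 8788 + 16875 = 25663
Delta = -16 * (25663) = -410608
Delta mod 41 = 7

Delta = 7 (mod 41)


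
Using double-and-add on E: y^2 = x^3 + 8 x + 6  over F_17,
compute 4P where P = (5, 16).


k = 4 = 100_2 (binary, LSB first: 001)
Double-and-add from P = (5, 16):
  bit 0 = 0: acc unchanged = O
  bit 1 = 0: acc unchanged = O
  bit 2 = 1: acc = O + (2, 8) = (2, 8)

4P = (2, 8)


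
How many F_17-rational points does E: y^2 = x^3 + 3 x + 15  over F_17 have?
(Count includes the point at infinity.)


For each x in F_17, count y with y^2 = x^3 + 3 x + 15 mod 17:
  x = 0: RHS = 15, y in [7, 10]  -> 2 point(s)
  x = 1: RHS = 2, y in [6, 11]  -> 2 point(s)
  x = 3: RHS = 0, y in [0]  -> 1 point(s)
  x = 5: RHS = 2, y in [6, 11]  -> 2 point(s)
  x = 10: RHS = 8, y in [5, 12]  -> 2 point(s)
  x = 11: RHS = 2, y in [6, 11]  -> 2 point(s)
  x = 14: RHS = 13, y in [8, 9]  -> 2 point(s)
  x = 15: RHS = 1, y in [1, 16]  -> 2 point(s)
Affine points: 15. Add the point at infinity: total = 16.

#E(F_17) = 16


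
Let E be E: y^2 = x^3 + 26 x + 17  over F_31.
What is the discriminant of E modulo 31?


4 a^3 + 27 b^2 = 4*26^3 + 27*17^2 = 70304 + 7803 = 78107
Delta = -16 * (78107) = -1249712
Delta mod 31 = 22

Delta = 22 (mod 31)


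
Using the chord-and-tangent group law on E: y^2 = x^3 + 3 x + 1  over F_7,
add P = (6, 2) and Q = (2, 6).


P != Q, so use the chord formula.
s = (y2 - y1) / (x2 - x1) = (4) / (3) mod 7 = 6
x3 = s^2 - x1 - x2 mod 7 = 6^2 - 6 - 2 = 0
y3 = s (x1 - x3) - y1 mod 7 = 6 * (6 - 0) - 2 = 6

P + Q = (0, 6)


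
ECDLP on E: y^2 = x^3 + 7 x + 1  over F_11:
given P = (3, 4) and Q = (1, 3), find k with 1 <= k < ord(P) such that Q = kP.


Enumerate multiples of P until we hit Q = (1, 3):
  1P = (3, 4)
  2P = (10, 2)
  3P = (1, 8)
  4P = (0, 1)
  5P = (9, 1)
  6P = (2, 1)
  7P = (4, 4)
  8P = (4, 7)
  9P = (2, 10)
  10P = (9, 10)
  11P = (0, 10)
  12P = (1, 3)
Match found at i = 12.

k = 12


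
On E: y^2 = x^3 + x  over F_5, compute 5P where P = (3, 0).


k = 5 = 101_2 (binary, LSB first: 101)
Double-and-add from P = (3, 0):
  bit 0 = 1: acc = O + (3, 0) = (3, 0)
  bit 1 = 0: acc unchanged = (3, 0)
  bit 2 = 1: acc = (3, 0) + O = (3, 0)

5P = (3, 0)


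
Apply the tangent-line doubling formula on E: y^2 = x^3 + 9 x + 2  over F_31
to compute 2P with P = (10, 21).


Doubling: s = (3 x1^2 + a) / (2 y1)
s = (3*10^2 + 9) / (2*21) mod 31 = 14
x3 = s^2 - 2 x1 mod 31 = 14^2 - 2*10 = 21
y3 = s (x1 - x3) - y1 mod 31 = 14 * (10 - 21) - 21 = 11

2P = (21, 11)


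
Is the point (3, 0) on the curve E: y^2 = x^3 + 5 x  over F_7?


Check whether y^2 = x^3 + 5 x + 0 (mod 7) for (x, y) = (3, 0).
LHS: y^2 = 0^2 mod 7 = 0
RHS: x^3 + 5 x + 0 = 3^3 + 5*3 + 0 mod 7 = 0
LHS = RHS

Yes, on the curve


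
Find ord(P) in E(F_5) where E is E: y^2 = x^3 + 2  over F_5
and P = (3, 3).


Compute successive multiples of P until we hit O:
  1P = (3, 3)
  2P = (3, 2)
  3P = O

ord(P) = 3


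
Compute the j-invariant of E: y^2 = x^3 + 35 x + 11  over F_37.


Delta = -16(4 a^3 + 27 b^2) mod 37 = 3
-1728 * (4 a)^3 = -1728 * (4*35)^3 mod 37 = 29
j = 29 * 3^(-1) mod 37 = 22

j = 22 (mod 37)


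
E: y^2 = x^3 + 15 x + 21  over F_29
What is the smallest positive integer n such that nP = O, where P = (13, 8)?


Compute successive multiples of P until we hit O:
  1P = (13, 8)
  2P = (3, 21)
  3P = (26, 6)
  4P = (24, 16)
  5P = (28, 18)
  6P = (11, 3)
  7P = (4, 0)
  8P = (11, 26)
  ... (continuing to 14P)
  14P = O

ord(P) = 14


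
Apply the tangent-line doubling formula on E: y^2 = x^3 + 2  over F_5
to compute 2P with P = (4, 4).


Doubling: s = (3 x1^2 + a) / (2 y1)
s = (3*4^2 + 0) / (2*4) mod 5 = 1
x3 = s^2 - 2 x1 mod 5 = 1^2 - 2*4 = 3
y3 = s (x1 - x3) - y1 mod 5 = 1 * (4 - 3) - 4 = 2

2P = (3, 2)


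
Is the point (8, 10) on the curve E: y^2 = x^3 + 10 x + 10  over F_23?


Check whether y^2 = x^3 + 10 x + 10 (mod 23) for (x, y) = (8, 10).
LHS: y^2 = 10^2 mod 23 = 8
RHS: x^3 + 10 x + 10 = 8^3 + 10*8 + 10 mod 23 = 4
LHS != RHS

No, not on the curve


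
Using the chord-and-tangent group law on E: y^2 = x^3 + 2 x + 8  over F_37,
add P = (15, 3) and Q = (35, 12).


P != Q, so use the chord formula.
s = (y2 - y1) / (x2 - x1) = (9) / (20) mod 37 = 6
x3 = s^2 - x1 - x2 mod 37 = 6^2 - 15 - 35 = 23
y3 = s (x1 - x3) - y1 mod 37 = 6 * (15 - 23) - 3 = 23

P + Q = (23, 23)


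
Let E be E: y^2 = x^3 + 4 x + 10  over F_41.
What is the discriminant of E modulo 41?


4 a^3 + 27 b^2 = 4*4^3 + 27*10^2 = 256 + 2700 = 2956
Delta = -16 * (2956) = -47296
Delta mod 41 = 18

Delta = 18 (mod 41)


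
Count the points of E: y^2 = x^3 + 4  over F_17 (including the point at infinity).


For each x in F_17, count y with y^2 = x^3 + 0 x + 4 mod 17:
  x = 0: RHS = 4, y in [2, 15]  -> 2 point(s)
  x = 4: RHS = 0, y in [0]  -> 1 point(s)
  x = 6: RHS = 16, y in [4, 13]  -> 2 point(s)
  x = 9: RHS = 2, y in [6, 11]  -> 2 point(s)
  x = 10: RHS = 1, y in [1, 16]  -> 2 point(s)
  x = 11: RHS = 9, y in [3, 14]  -> 2 point(s)
  x = 12: RHS = 15, y in [7, 10]  -> 2 point(s)
  x = 13: RHS = 8, y in [5, 12]  -> 2 point(s)
  x = 15: RHS = 13, y in [8, 9]  -> 2 point(s)
Affine points: 17. Add the point at infinity: total = 18.

#E(F_17) = 18


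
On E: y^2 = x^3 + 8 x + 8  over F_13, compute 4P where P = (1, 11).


k = 4 = 100_2 (binary, LSB first: 001)
Double-and-add from P = (1, 11):
  bit 0 = 0: acc unchanged = O
  bit 1 = 0: acc unchanged = O
  bit 2 = 1: acc = O + (7, 2) = (7, 2)

4P = (7, 2)


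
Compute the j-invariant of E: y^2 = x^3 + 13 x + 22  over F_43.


Delta = -16(4 a^3 + 27 b^2) mod 43 = 23
-1728 * (4 a)^3 = -1728 * (4*13)^3 mod 43 = 16
j = 16 * 23^(-1) mod 43 = 25

j = 25 (mod 43)


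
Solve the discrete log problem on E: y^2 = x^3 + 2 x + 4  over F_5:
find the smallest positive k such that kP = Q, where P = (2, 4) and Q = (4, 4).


Enumerate multiples of P until we hit Q = (4, 4):
  1P = (2, 4)
  2P = (0, 2)
  3P = (4, 4)
Match found at i = 3.

k = 3


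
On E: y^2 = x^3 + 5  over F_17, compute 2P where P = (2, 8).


Doubling: s = (3 x1^2 + a) / (2 y1)
s = (3*2^2 + 0) / (2*8) mod 17 = 5
x3 = s^2 - 2 x1 mod 17 = 5^2 - 2*2 = 4
y3 = s (x1 - x3) - y1 mod 17 = 5 * (2 - 4) - 8 = 16

2P = (4, 16)


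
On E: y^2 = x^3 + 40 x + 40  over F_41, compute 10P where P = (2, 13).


k = 10 = 1010_2 (binary, LSB first: 0101)
Double-and-add from P = (2, 13):
  bit 0 = 0: acc unchanged = O
  bit 1 = 1: acc = O + (0, 32) = (0, 32)
  bit 2 = 0: acc unchanged = (0, 32)
  bit 3 = 1: acc = (0, 32) + (20, 36) = (3, 33)

10P = (3, 33)


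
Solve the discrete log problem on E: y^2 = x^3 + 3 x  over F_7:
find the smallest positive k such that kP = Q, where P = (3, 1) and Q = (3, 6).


Enumerate multiples of P until we hit Q = (3, 6):
  1P = (3, 1)
  2P = (2, 0)
  3P = (3, 6)
Match found at i = 3.

k = 3


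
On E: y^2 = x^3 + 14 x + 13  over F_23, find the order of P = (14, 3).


Compute successive multiples of P until we hit O:
  1P = (14, 3)
  2P = (21, 0)
  3P = (14, 20)
  4P = O

ord(P) = 4


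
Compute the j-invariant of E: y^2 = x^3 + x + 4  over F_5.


Delta = -16(4 a^3 + 27 b^2) mod 5 = 4
-1728 * (4 a)^3 = -1728 * (4*1)^3 mod 5 = 3
j = 3 * 4^(-1) mod 5 = 2

j = 2 (mod 5)


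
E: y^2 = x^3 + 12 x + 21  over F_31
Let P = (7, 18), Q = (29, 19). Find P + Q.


P != Q, so use the chord formula.
s = (y2 - y1) / (x2 - x1) = (1) / (22) mod 31 = 24
x3 = s^2 - x1 - x2 mod 31 = 24^2 - 7 - 29 = 13
y3 = s (x1 - x3) - y1 mod 31 = 24 * (7 - 13) - 18 = 24

P + Q = (13, 24)


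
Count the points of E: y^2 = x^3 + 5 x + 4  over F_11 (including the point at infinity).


For each x in F_11, count y with y^2 = x^3 + 5 x + 4 mod 11:
  x = 0: RHS = 4, y in [2, 9]  -> 2 point(s)
  x = 2: RHS = 0, y in [0]  -> 1 point(s)
  x = 4: RHS = 0, y in [0]  -> 1 point(s)
  x = 5: RHS = 0, y in [0]  -> 1 point(s)
  x = 10: RHS = 9, y in [3, 8]  -> 2 point(s)
Affine points: 7. Add the point at infinity: total = 8.

#E(F_11) = 8


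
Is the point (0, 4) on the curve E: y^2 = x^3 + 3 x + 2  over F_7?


Check whether y^2 = x^3 + 3 x + 2 (mod 7) for (x, y) = (0, 4).
LHS: y^2 = 4^2 mod 7 = 2
RHS: x^3 + 3 x + 2 = 0^3 + 3*0 + 2 mod 7 = 2
LHS = RHS

Yes, on the curve


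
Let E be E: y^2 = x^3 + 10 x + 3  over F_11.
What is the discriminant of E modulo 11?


4 a^3 + 27 b^2 = 4*10^3 + 27*3^2 = 4000 + 243 = 4243
Delta = -16 * (4243) = -67888
Delta mod 11 = 4

Delta = 4 (mod 11)


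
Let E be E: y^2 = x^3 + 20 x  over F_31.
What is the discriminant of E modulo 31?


4 a^3 + 27 b^2 = 4*20^3 + 27*0^2 = 32000 + 0 = 32000
Delta = -16 * (32000) = -512000
Delta mod 31 = 27

Delta = 27 (mod 31)


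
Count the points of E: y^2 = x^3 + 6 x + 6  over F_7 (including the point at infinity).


For each x in F_7, count y with y^2 = x^3 + 6 x + 6 mod 7:
  x = 3: RHS = 2, y in [3, 4]  -> 2 point(s)
  x = 5: RHS = 0, y in [0]  -> 1 point(s)
Affine points: 3. Add the point at infinity: total = 4.

#E(F_7) = 4


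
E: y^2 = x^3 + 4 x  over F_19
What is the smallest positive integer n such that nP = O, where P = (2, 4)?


Compute successive multiples of P until we hit O:
  1P = (2, 4)
  2P = (0, 0)
  3P = (2, 15)
  4P = O

ord(P) = 4


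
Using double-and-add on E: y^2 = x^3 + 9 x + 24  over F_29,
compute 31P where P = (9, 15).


k = 31 = 11111_2 (binary, LSB first: 11111)
Double-and-add from P = (9, 15):
  bit 0 = 1: acc = O + (9, 15) = (9, 15)
  bit 1 = 1: acc = (9, 15) + (5, 7) = (19, 23)
  bit 2 = 1: acc = (19, 23) + (26, 12) = (6, 27)
  bit 3 = 1: acc = (6, 27) + (1, 11) = (16, 28)
  bit 4 = 1: acc = (16, 28) + (11, 2) = (7, 13)

31P = (7, 13)


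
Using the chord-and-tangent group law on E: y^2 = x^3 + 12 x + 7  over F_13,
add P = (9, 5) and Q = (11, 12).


P != Q, so use the chord formula.
s = (y2 - y1) / (x2 - x1) = (7) / (2) mod 13 = 10
x3 = s^2 - x1 - x2 mod 13 = 10^2 - 9 - 11 = 2
y3 = s (x1 - x3) - y1 mod 13 = 10 * (9 - 2) - 5 = 0

P + Q = (2, 0)


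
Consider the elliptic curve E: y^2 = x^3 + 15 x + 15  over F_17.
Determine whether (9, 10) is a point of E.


Check whether y^2 = x^3 + 15 x + 15 (mod 17) for (x, y) = (9, 10).
LHS: y^2 = 10^2 mod 17 = 15
RHS: x^3 + 15 x + 15 = 9^3 + 15*9 + 15 mod 17 = 12
LHS != RHS

No, not on the curve


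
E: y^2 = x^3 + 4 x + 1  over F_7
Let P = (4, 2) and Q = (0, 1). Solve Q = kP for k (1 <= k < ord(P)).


Enumerate multiples of P until we hit Q = (0, 1):
  1P = (4, 2)
  2P = (0, 1)
Match found at i = 2.

k = 2


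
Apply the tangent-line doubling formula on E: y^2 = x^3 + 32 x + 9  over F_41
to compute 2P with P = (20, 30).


Doubling: s = (3 x1^2 + a) / (2 y1)
s = (3*20^2 + 32) / (2*30) mod 41 = 26
x3 = s^2 - 2 x1 mod 41 = 26^2 - 2*20 = 21
y3 = s (x1 - x3) - y1 mod 41 = 26 * (20 - 21) - 30 = 26

2P = (21, 26)


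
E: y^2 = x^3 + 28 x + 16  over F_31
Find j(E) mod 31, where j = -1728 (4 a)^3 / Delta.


Delta = -16(4 a^3 + 27 b^2) mod 31 = 8
-1728 * (4 a)^3 = -1728 * (4*28)^3 mod 31 = 2
j = 2 * 8^(-1) mod 31 = 8

j = 8 (mod 31)


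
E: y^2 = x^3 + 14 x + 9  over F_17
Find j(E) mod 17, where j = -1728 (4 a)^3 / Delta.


Delta = -16(4 a^3 + 27 b^2) mod 17 = 5
-1728 * (4 a)^3 = -1728 * (4*14)^3 mod 17 = 2
j = 2 * 5^(-1) mod 17 = 14

j = 14 (mod 17)


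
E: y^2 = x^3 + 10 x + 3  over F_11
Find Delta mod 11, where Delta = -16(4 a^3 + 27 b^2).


4 a^3 + 27 b^2 = 4*10^3 + 27*3^2 = 4000 + 243 = 4243
Delta = -16 * (4243) = -67888
Delta mod 11 = 4

Delta = 4 (mod 11)


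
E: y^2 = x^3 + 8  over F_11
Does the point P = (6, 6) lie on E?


Check whether y^2 = x^3 + 0 x + 8 (mod 11) for (x, y) = (6, 6).
LHS: y^2 = 6^2 mod 11 = 3
RHS: x^3 + 0 x + 8 = 6^3 + 0*6 + 8 mod 11 = 4
LHS != RHS

No, not on the curve


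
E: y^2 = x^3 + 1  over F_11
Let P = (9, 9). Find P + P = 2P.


Doubling: s = (3 x1^2 + a) / (2 y1)
s = (3*9^2 + 0) / (2*9) mod 11 = 8
x3 = s^2 - 2 x1 mod 11 = 8^2 - 2*9 = 2
y3 = s (x1 - x3) - y1 mod 11 = 8 * (9 - 2) - 9 = 3

2P = (2, 3)


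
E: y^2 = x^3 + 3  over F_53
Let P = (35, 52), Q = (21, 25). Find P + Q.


P != Q, so use the chord formula.
s = (y2 - y1) / (x2 - x1) = (26) / (39) mod 53 = 36
x3 = s^2 - x1 - x2 mod 53 = 36^2 - 35 - 21 = 21
y3 = s (x1 - x3) - y1 mod 53 = 36 * (35 - 21) - 52 = 28

P + Q = (21, 28)


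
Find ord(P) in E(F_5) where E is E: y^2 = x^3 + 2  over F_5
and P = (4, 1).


Compute successive multiples of P until we hit O:
  1P = (4, 1)
  2P = (3, 3)
  3P = (2, 0)
  4P = (3, 2)
  5P = (4, 4)
  6P = O

ord(P) = 6


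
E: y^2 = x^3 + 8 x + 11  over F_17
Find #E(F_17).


For each x in F_17, count y with y^2 = x^3 + 8 x + 11 mod 17:
  x = 2: RHS = 1, y in [1, 16]  -> 2 point(s)
  x = 7: RHS = 2, y in [6, 11]  -> 2 point(s)
  x = 8: RHS = 9, y in [3, 14]  -> 2 point(s)
  x = 9: RHS = 13, y in [8, 9]  -> 2 point(s)
  x = 11: RHS = 2, y in [6, 11]  -> 2 point(s)
  x = 12: RHS = 16, y in [4, 13]  -> 2 point(s)
  x = 13: RHS = 0, y in [0]  -> 1 point(s)
  x = 15: RHS = 4, y in [2, 15]  -> 2 point(s)
  x = 16: RHS = 2, y in [6, 11]  -> 2 point(s)
Affine points: 17. Add the point at infinity: total = 18.

#E(F_17) = 18


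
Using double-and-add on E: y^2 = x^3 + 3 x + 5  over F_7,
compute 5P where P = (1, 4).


k = 5 = 101_2 (binary, LSB first: 101)
Double-and-add from P = (1, 4):
  bit 0 = 1: acc = O + (1, 4) = (1, 4)
  bit 1 = 0: acc unchanged = (1, 4)
  bit 2 = 1: acc = (1, 4) + (4, 5) = (6, 6)

5P = (6, 6)


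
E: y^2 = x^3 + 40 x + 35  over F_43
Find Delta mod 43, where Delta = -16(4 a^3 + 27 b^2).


4 a^3 + 27 b^2 = 4*40^3 + 27*35^2 = 256000 + 33075 = 289075
Delta = -16 * (289075) = -4625200
Delta mod 43 = 9

Delta = 9 (mod 43)


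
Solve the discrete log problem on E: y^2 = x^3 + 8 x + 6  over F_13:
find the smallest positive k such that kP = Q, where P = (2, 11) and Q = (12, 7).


Enumerate multiples of P until we hit Q = (12, 7):
  1P = (2, 11)
  2P = (8, 6)
  3P = (12, 6)
  4P = (9, 12)
  5P = (6, 7)
  6P = (6, 6)
  7P = (9, 1)
  8P = (12, 7)
Match found at i = 8.

k = 8


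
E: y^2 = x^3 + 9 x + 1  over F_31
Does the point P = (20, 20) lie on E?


Check whether y^2 = x^3 + 9 x + 1 (mod 31) for (x, y) = (20, 20).
LHS: y^2 = 20^2 mod 31 = 28
RHS: x^3 + 9 x + 1 = 20^3 + 9*20 + 1 mod 31 = 28
LHS = RHS

Yes, on the curve


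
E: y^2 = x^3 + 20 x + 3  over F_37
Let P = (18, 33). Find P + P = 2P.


Doubling: s = (3 x1^2 + a) / (2 y1)
s = (3*18^2 + 20) / (2*33) mod 37 = 24
x3 = s^2 - 2 x1 mod 37 = 24^2 - 2*18 = 22
y3 = s (x1 - x3) - y1 mod 37 = 24 * (18 - 22) - 33 = 19

2P = (22, 19)


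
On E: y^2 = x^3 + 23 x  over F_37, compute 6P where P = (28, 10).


k = 6 = 110_2 (binary, LSB first: 011)
Double-and-add from P = (28, 10):
  bit 0 = 0: acc unchanged = O
  bit 1 = 1: acc = O + (11, 20) = (11, 20)
  bit 2 = 1: acc = (11, 20) + (27, 18) = (10, 3)

6P = (10, 3)


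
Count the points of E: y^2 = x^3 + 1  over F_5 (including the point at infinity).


For each x in F_5, count y with y^2 = x^3 + 0 x + 1 mod 5:
  x = 0: RHS = 1, y in [1, 4]  -> 2 point(s)
  x = 2: RHS = 4, y in [2, 3]  -> 2 point(s)
  x = 4: RHS = 0, y in [0]  -> 1 point(s)
Affine points: 5. Add the point at infinity: total = 6.

#E(F_5) = 6


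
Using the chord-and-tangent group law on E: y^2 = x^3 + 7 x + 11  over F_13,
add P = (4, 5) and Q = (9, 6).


P != Q, so use the chord formula.
s = (y2 - y1) / (x2 - x1) = (1) / (5) mod 13 = 8
x3 = s^2 - x1 - x2 mod 13 = 8^2 - 4 - 9 = 12
y3 = s (x1 - x3) - y1 mod 13 = 8 * (4 - 12) - 5 = 9

P + Q = (12, 9)


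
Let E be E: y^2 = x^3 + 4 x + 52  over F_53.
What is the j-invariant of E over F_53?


Delta = -16(4 a^3 + 27 b^2) mod 53 = 30
-1728 * (4 a)^3 = -1728 * (4*4)^3 mod 53 = 50
j = 50 * 30^(-1) mod 53 = 37

j = 37 (mod 53)


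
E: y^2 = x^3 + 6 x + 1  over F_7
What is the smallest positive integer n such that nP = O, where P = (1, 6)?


Compute successive multiples of P until we hit O:
  1P = (1, 6)
  2P = (6, 6)
  3P = (0, 1)
  4P = (3, 5)
  5P = (5, 3)
  6P = (2, 0)
  7P = (5, 4)
  8P = (3, 2)
  ... (continuing to 12P)
  12P = O

ord(P) = 12


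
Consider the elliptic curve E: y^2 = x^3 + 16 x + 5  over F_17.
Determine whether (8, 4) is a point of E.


Check whether y^2 = x^3 + 16 x + 5 (mod 17) for (x, y) = (8, 4).
LHS: y^2 = 4^2 mod 17 = 16
RHS: x^3 + 16 x + 5 = 8^3 + 16*8 + 5 mod 17 = 16
LHS = RHS

Yes, on the curve


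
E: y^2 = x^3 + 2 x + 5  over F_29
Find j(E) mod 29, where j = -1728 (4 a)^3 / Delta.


Delta = -16(4 a^3 + 27 b^2) mod 29 = 27
-1728 * (4 a)^3 = -1728 * (4*2)^3 mod 29 = 25
j = 25 * 27^(-1) mod 29 = 2

j = 2 (mod 29)


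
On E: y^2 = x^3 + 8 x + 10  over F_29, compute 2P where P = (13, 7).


Doubling: s = (3 x1^2 + a) / (2 y1)
s = (3*13^2 + 8) / (2*7) mod 29 = 14
x3 = s^2 - 2 x1 mod 29 = 14^2 - 2*13 = 25
y3 = s (x1 - x3) - y1 mod 29 = 14 * (13 - 25) - 7 = 28

2P = (25, 28)


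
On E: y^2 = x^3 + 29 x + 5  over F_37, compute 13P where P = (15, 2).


k = 13 = 1101_2 (binary, LSB first: 1011)
Double-and-add from P = (15, 2):
  bit 0 = 1: acc = O + (15, 2) = (15, 2)
  bit 1 = 0: acc unchanged = (15, 2)
  bit 2 = 1: acc = (15, 2) + (20, 1) = (5, 33)
  bit 3 = 1: acc = (5, 33) + (13, 27) = (8, 34)

13P = (8, 34)


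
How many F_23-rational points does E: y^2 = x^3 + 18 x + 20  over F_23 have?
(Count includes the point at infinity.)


For each x in F_23, count y with y^2 = x^3 + 18 x + 20 mod 23:
  x = 1: RHS = 16, y in [4, 19]  -> 2 point(s)
  x = 2: RHS = 18, y in [8, 15]  -> 2 point(s)
  x = 3: RHS = 9, y in [3, 20]  -> 2 point(s)
  x = 4: RHS = 18, y in [8, 15]  -> 2 point(s)
  x = 7: RHS = 6, y in [11, 12]  -> 2 point(s)
  x = 8: RHS = 9, y in [3, 20]  -> 2 point(s)
  x = 10: RHS = 4, y in [2, 21]  -> 2 point(s)
  x = 11: RHS = 8, y in [10, 13]  -> 2 point(s)
  x = 12: RHS = 9, y in [3, 20]  -> 2 point(s)
  x = 13: RHS = 13, y in [6, 17]  -> 2 point(s)
  x = 14: RHS = 3, y in [7, 16]  -> 2 point(s)
  x = 15: RHS = 8, y in [10, 13]  -> 2 point(s)
  x = 17: RHS = 18, y in [8, 15]  -> 2 point(s)
  x = 18: RHS = 12, y in [9, 14]  -> 2 point(s)
  x = 20: RHS = 8, y in [10, 13]  -> 2 point(s)
  x = 22: RHS = 1, y in [1, 22]  -> 2 point(s)
Affine points: 32. Add the point at infinity: total = 33.

#E(F_23) = 33


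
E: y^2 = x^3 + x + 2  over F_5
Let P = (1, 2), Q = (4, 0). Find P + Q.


P != Q, so use the chord formula.
s = (y2 - y1) / (x2 - x1) = (3) / (3) mod 5 = 1
x3 = s^2 - x1 - x2 mod 5 = 1^2 - 1 - 4 = 1
y3 = s (x1 - x3) - y1 mod 5 = 1 * (1 - 1) - 2 = 3

P + Q = (1, 3)


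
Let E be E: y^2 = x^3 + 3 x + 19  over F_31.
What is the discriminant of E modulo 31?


4 a^3 + 27 b^2 = 4*3^3 + 27*19^2 = 108 + 9747 = 9855
Delta = -16 * (9855) = -157680
Delta mod 31 = 17

Delta = 17 (mod 31)


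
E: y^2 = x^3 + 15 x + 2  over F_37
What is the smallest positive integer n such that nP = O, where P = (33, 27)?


Compute successive multiples of P until we hit O:
  1P = (33, 27)
  2P = (33, 10)
  3P = O

ord(P) = 3


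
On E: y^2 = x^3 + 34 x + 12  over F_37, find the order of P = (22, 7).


Compute successive multiples of P until we hit O:
  1P = (22, 7)
  2P = (3, 17)
  3P = (5, 23)
  4P = (21, 16)
  5P = (1, 26)
  6P = (17, 29)
  7P = (7, 1)
  8P = (20, 16)
  ... (continuing to 42P)
  42P = O

ord(P) = 42


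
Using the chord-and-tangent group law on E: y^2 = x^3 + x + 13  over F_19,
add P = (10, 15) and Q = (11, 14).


P != Q, so use the chord formula.
s = (y2 - y1) / (x2 - x1) = (18) / (1) mod 19 = 18
x3 = s^2 - x1 - x2 mod 19 = 18^2 - 10 - 11 = 18
y3 = s (x1 - x3) - y1 mod 19 = 18 * (10 - 18) - 15 = 12

P + Q = (18, 12)


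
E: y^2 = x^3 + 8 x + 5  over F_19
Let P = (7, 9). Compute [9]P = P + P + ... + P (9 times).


k = 9 = 1001_2 (binary, LSB first: 1001)
Double-and-add from P = (7, 9):
  bit 0 = 1: acc = O + (7, 9) = (7, 9)
  bit 1 = 0: acc unchanged = (7, 9)
  bit 2 = 0: acc unchanged = (7, 9)
  bit 3 = 1: acc = (7, 9) + (14, 7) = (7, 10)

9P = (7, 10)


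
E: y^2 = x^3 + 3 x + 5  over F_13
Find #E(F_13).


For each x in F_13, count y with y^2 = x^3 + 3 x + 5 mod 13:
  x = 1: RHS = 9, y in [3, 10]  -> 2 point(s)
  x = 4: RHS = 3, y in [4, 9]  -> 2 point(s)
  x = 11: RHS = 4, y in [2, 11]  -> 2 point(s)
  x = 12: RHS = 1, y in [1, 12]  -> 2 point(s)
Affine points: 8. Add the point at infinity: total = 9.

#E(F_13) = 9


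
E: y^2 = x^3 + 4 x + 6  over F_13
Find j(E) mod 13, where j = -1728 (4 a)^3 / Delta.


Delta = -16(4 a^3 + 27 b^2) mod 13 = 8
-1728 * (4 a)^3 = -1728 * (4*4)^3 mod 13 = 1
j = 1 * 8^(-1) mod 13 = 5

j = 5 (mod 13)


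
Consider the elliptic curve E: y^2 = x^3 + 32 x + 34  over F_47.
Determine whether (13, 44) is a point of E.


Check whether y^2 = x^3 + 32 x + 34 (mod 47) for (x, y) = (13, 44).
LHS: y^2 = 44^2 mod 47 = 9
RHS: x^3 + 32 x + 34 = 13^3 + 32*13 + 34 mod 47 = 15
LHS != RHS

No, not on the curve


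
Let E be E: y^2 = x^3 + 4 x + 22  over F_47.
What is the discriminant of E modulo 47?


4 a^3 + 27 b^2 = 4*4^3 + 27*22^2 = 256 + 13068 = 13324
Delta = -16 * (13324) = -213184
Delta mod 47 = 8

Delta = 8 (mod 47)


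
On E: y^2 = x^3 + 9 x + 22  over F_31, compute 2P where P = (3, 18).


Doubling: s = (3 x1^2 + a) / (2 y1)
s = (3*3^2 + 9) / (2*18) mod 31 = 1
x3 = s^2 - 2 x1 mod 31 = 1^2 - 2*3 = 26
y3 = s (x1 - x3) - y1 mod 31 = 1 * (3 - 26) - 18 = 21

2P = (26, 21)


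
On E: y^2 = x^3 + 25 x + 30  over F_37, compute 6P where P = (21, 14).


k = 6 = 110_2 (binary, LSB first: 011)
Double-and-add from P = (21, 14):
  bit 0 = 0: acc unchanged = O
  bit 1 = 1: acc = O + (21, 23) = (21, 23)
  bit 2 = 1: acc = (21, 23) + (21, 14) = O

6P = O


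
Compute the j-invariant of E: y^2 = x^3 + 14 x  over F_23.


Delta = -16(4 a^3 + 27 b^2) mod 23 = 12
-1728 * (4 a)^3 = -1728 * (4*14)^3 mod 23 = 13
j = 13 * 12^(-1) mod 23 = 3

j = 3 (mod 23)


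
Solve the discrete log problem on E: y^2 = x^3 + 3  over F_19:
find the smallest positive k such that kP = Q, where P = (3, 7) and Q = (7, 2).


Enumerate multiples of P until we hit Q = (7, 2):
  1P = (3, 7)
  2P = (11, 2)
  3P = (14, 7)
  4P = (2, 12)
  5P = (1, 2)
  6P = (7, 2)
Match found at i = 6.

k = 6


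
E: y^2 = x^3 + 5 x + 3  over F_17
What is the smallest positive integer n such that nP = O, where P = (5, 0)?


Compute successive multiples of P until we hit O:
  1P = (5, 0)
  2P = O

ord(P) = 2


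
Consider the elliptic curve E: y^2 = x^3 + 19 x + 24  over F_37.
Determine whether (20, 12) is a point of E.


Check whether y^2 = x^3 + 19 x + 24 (mod 37) for (x, y) = (20, 12).
LHS: y^2 = 12^2 mod 37 = 33
RHS: x^3 + 19 x + 24 = 20^3 + 19*20 + 24 mod 37 = 5
LHS != RHS

No, not on the curve


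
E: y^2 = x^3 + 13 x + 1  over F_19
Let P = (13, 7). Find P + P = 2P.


Doubling: s = (3 x1^2 + a) / (2 y1)
s = (3*13^2 + 13) / (2*7) mod 19 = 10
x3 = s^2 - 2 x1 mod 19 = 10^2 - 2*13 = 17
y3 = s (x1 - x3) - y1 mod 19 = 10 * (13 - 17) - 7 = 10

2P = (17, 10)


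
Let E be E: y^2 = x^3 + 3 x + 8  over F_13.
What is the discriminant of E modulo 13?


4 a^3 + 27 b^2 = 4*3^3 + 27*8^2 = 108 + 1728 = 1836
Delta = -16 * (1836) = -29376
Delta mod 13 = 4

Delta = 4 (mod 13)


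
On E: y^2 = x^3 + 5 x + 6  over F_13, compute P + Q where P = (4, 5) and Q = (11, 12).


P != Q, so use the chord formula.
s = (y2 - y1) / (x2 - x1) = (7) / (7) mod 13 = 1
x3 = s^2 - x1 - x2 mod 13 = 1^2 - 4 - 11 = 12
y3 = s (x1 - x3) - y1 mod 13 = 1 * (4 - 12) - 5 = 0

P + Q = (12, 0)


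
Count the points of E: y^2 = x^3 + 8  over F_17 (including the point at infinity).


For each x in F_17, count y with y^2 = x^3 + 0 x + 8 mod 17:
  x = 0: RHS = 8, y in [5, 12]  -> 2 point(s)
  x = 1: RHS = 9, y in [3, 14]  -> 2 point(s)
  x = 2: RHS = 16, y in [4, 13]  -> 2 point(s)
  x = 3: RHS = 1, y in [1, 16]  -> 2 point(s)
  x = 4: RHS = 4, y in [2, 15]  -> 2 point(s)
  x = 11: RHS = 13, y in [8, 9]  -> 2 point(s)
  x = 12: RHS = 2, y in [6, 11]  -> 2 point(s)
  x = 14: RHS = 15, y in [7, 10]  -> 2 point(s)
  x = 15: RHS = 0, y in [0]  -> 1 point(s)
Affine points: 17. Add the point at infinity: total = 18.

#E(F_17) = 18


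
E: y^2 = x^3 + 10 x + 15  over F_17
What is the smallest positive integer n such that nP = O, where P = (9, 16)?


Compute successive multiples of P until we hit O:
  1P = (9, 16)
  2P = (0, 10)
  3P = (16, 2)
  4P = (13, 9)
  5P = (14, 14)
  6P = (3, 2)
  7P = (1, 14)
  8P = (6, 6)
  ... (continuing to 22P)
  22P = O

ord(P) = 22


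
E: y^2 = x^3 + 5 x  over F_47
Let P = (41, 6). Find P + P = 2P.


Doubling: s = (3 x1^2 + a) / (2 y1)
s = (3*41^2 + 5) / (2*6) mod 47 = 29
x3 = s^2 - 2 x1 mod 47 = 29^2 - 2*41 = 7
y3 = s (x1 - x3) - y1 mod 47 = 29 * (41 - 7) - 6 = 40

2P = (7, 40)


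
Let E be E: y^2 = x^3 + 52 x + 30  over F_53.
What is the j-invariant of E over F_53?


Delta = -16(4 a^3 + 27 b^2) mod 53 = 19
-1728 * (4 a)^3 = -1728 * (4*52)^3 mod 53 = 34
j = 34 * 19^(-1) mod 53 = 52

j = 52 (mod 53)


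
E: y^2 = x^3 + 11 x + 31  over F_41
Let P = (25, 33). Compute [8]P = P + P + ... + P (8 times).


k = 8 = 1000_2 (binary, LSB first: 0001)
Double-and-add from P = (25, 33):
  bit 0 = 0: acc unchanged = O
  bit 1 = 0: acc unchanged = O
  bit 2 = 0: acc unchanged = O
  bit 3 = 1: acc = O + (2, 15) = (2, 15)

8P = (2, 15)


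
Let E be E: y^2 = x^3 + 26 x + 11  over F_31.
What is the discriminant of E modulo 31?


4 a^3 + 27 b^2 = 4*26^3 + 27*11^2 = 70304 + 3267 = 73571
Delta = -16 * (73571) = -1177136
Delta mod 31 = 27

Delta = 27 (mod 31)


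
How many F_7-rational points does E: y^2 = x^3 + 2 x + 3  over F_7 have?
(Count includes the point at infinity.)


For each x in F_7, count y with y^2 = x^3 + 2 x + 3 mod 7:
  x = 2: RHS = 1, y in [1, 6]  -> 2 point(s)
  x = 3: RHS = 1, y in [1, 6]  -> 2 point(s)
  x = 6: RHS = 0, y in [0]  -> 1 point(s)
Affine points: 5. Add the point at infinity: total = 6.

#E(F_7) = 6


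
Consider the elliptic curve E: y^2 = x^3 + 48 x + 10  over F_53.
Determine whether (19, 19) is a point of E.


Check whether y^2 = x^3 + 48 x + 10 (mod 53) for (x, y) = (19, 19).
LHS: y^2 = 19^2 mod 53 = 43
RHS: x^3 + 48 x + 10 = 19^3 + 48*19 + 10 mod 53 = 43
LHS = RHS

Yes, on the curve


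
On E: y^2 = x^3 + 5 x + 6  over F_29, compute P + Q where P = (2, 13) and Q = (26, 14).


P != Q, so use the chord formula.
s = (y2 - y1) / (x2 - x1) = (1) / (24) mod 29 = 23
x3 = s^2 - x1 - x2 mod 29 = 23^2 - 2 - 26 = 8
y3 = s (x1 - x3) - y1 mod 29 = 23 * (2 - 8) - 13 = 23

P + Q = (8, 23)


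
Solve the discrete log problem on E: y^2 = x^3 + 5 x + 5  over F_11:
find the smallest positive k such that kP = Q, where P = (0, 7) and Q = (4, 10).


Enumerate multiples of P until we hit Q = (4, 10):
  1P = (0, 7)
  2P = (4, 1)
  3P = (1, 0)
  4P = (4, 10)
Match found at i = 4.

k = 4


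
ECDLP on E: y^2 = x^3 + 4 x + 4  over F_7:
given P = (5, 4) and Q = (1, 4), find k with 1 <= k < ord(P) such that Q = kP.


Enumerate multiples of P until we hit Q = (1, 4):
  1P = (5, 4)
  2P = (1, 4)
Match found at i = 2.

k = 2


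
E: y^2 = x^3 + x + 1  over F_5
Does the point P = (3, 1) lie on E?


Check whether y^2 = x^3 + 1 x + 1 (mod 5) for (x, y) = (3, 1).
LHS: y^2 = 1^2 mod 5 = 1
RHS: x^3 + 1 x + 1 = 3^3 + 1*3 + 1 mod 5 = 1
LHS = RHS

Yes, on the curve


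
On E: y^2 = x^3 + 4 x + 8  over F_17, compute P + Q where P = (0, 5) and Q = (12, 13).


P != Q, so use the chord formula.
s = (y2 - y1) / (x2 - x1) = (8) / (12) mod 17 = 12
x3 = s^2 - x1 - x2 mod 17 = 12^2 - 0 - 12 = 13
y3 = s (x1 - x3) - y1 mod 17 = 12 * (0 - 13) - 5 = 9

P + Q = (13, 9)


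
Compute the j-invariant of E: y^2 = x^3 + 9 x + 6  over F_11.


Delta = -16(4 a^3 + 27 b^2) mod 11 = 8
-1728 * (4 a)^3 = -1728 * (4*9)^3 mod 11 = 6
j = 6 * 8^(-1) mod 11 = 9

j = 9 (mod 11)


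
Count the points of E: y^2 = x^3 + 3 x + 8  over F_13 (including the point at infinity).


For each x in F_13, count y with y^2 = x^3 + 3 x + 8 mod 13:
  x = 1: RHS = 12, y in [5, 8]  -> 2 point(s)
  x = 2: RHS = 9, y in [3, 10]  -> 2 point(s)
  x = 9: RHS = 10, y in [6, 7]  -> 2 point(s)
  x = 12: RHS = 4, y in [2, 11]  -> 2 point(s)
Affine points: 8. Add the point at infinity: total = 9.

#E(F_13) = 9


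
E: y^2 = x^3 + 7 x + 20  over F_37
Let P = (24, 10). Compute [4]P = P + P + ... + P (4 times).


k = 4 = 100_2 (binary, LSB first: 001)
Double-and-add from P = (24, 10):
  bit 0 = 0: acc unchanged = O
  bit 1 = 0: acc unchanged = O
  bit 2 = 1: acc = O + (23, 29) = (23, 29)

4P = (23, 29)


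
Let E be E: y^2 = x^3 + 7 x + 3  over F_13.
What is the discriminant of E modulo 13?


4 a^3 + 27 b^2 = 4*7^3 + 27*3^2 = 1372 + 243 = 1615
Delta = -16 * (1615) = -25840
Delta mod 13 = 4

Delta = 4 (mod 13)


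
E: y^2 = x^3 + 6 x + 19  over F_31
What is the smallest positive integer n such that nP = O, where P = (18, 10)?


Compute successive multiples of P until we hit O:
  1P = (18, 10)
  2P = (2, 16)
  3P = (0, 22)
  4P = (10, 26)
  5P = (7, 30)
  6P = (7, 1)
  7P = (10, 5)
  8P = (0, 9)
  ... (continuing to 11P)
  11P = O

ord(P) = 11


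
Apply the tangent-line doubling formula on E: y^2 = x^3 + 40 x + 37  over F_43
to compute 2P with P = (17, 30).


Doubling: s = (3 x1^2 + a) / (2 y1)
s = (3*17^2 + 40) / (2*30) mod 43 = 23
x3 = s^2 - 2 x1 mod 43 = 23^2 - 2*17 = 22
y3 = s (x1 - x3) - y1 mod 43 = 23 * (17 - 22) - 30 = 27

2P = (22, 27)


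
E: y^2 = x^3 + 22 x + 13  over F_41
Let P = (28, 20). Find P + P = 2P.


Doubling: s = (3 x1^2 + a) / (2 y1)
s = (3*28^2 + 22) / (2*20) mod 41 = 4
x3 = s^2 - 2 x1 mod 41 = 4^2 - 2*28 = 1
y3 = s (x1 - x3) - y1 mod 41 = 4 * (28 - 1) - 20 = 6

2P = (1, 6)


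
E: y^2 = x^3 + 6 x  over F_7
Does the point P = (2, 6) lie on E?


Check whether y^2 = x^3 + 6 x + 0 (mod 7) for (x, y) = (2, 6).
LHS: y^2 = 6^2 mod 7 = 1
RHS: x^3 + 6 x + 0 = 2^3 + 6*2 + 0 mod 7 = 6
LHS != RHS

No, not on the curve


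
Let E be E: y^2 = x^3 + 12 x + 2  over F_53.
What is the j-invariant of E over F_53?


Delta = -16(4 a^3 + 27 b^2) mod 53 = 40
-1728 * (4 a)^3 = -1728 * (4*12)^3 mod 53 = 25
j = 25 * 40^(-1) mod 53 = 47

j = 47 (mod 53)


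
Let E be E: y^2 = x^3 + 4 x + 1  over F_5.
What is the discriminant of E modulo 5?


4 a^3 + 27 b^2 = 4*4^3 + 27*1^2 = 256 + 27 = 283
Delta = -16 * (283) = -4528
Delta mod 5 = 2

Delta = 2 (mod 5)


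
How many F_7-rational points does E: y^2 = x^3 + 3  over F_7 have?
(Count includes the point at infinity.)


For each x in F_7, count y with y^2 = x^3 + 0 x + 3 mod 7:
  x = 1: RHS = 4, y in [2, 5]  -> 2 point(s)
  x = 2: RHS = 4, y in [2, 5]  -> 2 point(s)
  x = 3: RHS = 2, y in [3, 4]  -> 2 point(s)
  x = 4: RHS = 4, y in [2, 5]  -> 2 point(s)
  x = 5: RHS = 2, y in [3, 4]  -> 2 point(s)
  x = 6: RHS = 2, y in [3, 4]  -> 2 point(s)
Affine points: 12. Add the point at infinity: total = 13.

#E(F_7) = 13


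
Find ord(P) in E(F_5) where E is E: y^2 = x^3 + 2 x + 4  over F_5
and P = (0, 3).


Compute successive multiples of P until we hit O:
  1P = (0, 3)
  2P = (4, 4)
  3P = (2, 4)
  4P = (2, 1)
  5P = (4, 1)
  6P = (0, 2)
  7P = O

ord(P) = 7


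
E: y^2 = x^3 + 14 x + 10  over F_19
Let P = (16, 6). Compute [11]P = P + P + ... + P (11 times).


k = 11 = 1011_2 (binary, LSB first: 1101)
Double-and-add from P = (16, 6):
  bit 0 = 1: acc = O + (16, 6) = (16, 6)
  bit 1 = 1: acc = (16, 6) + (12, 14) = (14, 9)
  bit 2 = 0: acc unchanged = (14, 9)
  bit 3 = 1: acc = (14, 9) + (6, 14) = (8, 11)

11P = (8, 11)


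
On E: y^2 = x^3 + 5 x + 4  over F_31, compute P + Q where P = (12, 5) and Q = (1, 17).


P != Q, so use the chord formula.
s = (y2 - y1) / (x2 - x1) = (12) / (20) mod 31 = 13
x3 = s^2 - x1 - x2 mod 31 = 13^2 - 12 - 1 = 1
y3 = s (x1 - x3) - y1 mod 31 = 13 * (12 - 1) - 5 = 14

P + Q = (1, 14)


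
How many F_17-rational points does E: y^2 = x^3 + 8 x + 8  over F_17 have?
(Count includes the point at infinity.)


For each x in F_17, count y with y^2 = x^3 + 8 x + 8 mod 17:
  x = 0: RHS = 8, y in [5, 12]  -> 2 point(s)
  x = 1: RHS = 0, y in [0]  -> 1 point(s)
  x = 2: RHS = 15, y in [7, 10]  -> 2 point(s)
  x = 3: RHS = 8, y in [5, 12]  -> 2 point(s)
  x = 4: RHS = 2, y in [6, 11]  -> 2 point(s)
  x = 6: RHS = 0, y in [0]  -> 1 point(s)
  x = 7: RHS = 16, y in [4, 13]  -> 2 point(s)
  x = 10: RHS = 0, y in [0]  -> 1 point(s)
  x = 11: RHS = 16, y in [4, 13]  -> 2 point(s)
  x = 12: RHS = 13, y in [8, 9]  -> 2 point(s)
  x = 14: RHS = 8, y in [5, 12]  -> 2 point(s)
  x = 15: RHS = 1, y in [1, 16]  -> 2 point(s)
  x = 16: RHS = 16, y in [4, 13]  -> 2 point(s)
Affine points: 23. Add the point at infinity: total = 24.

#E(F_17) = 24


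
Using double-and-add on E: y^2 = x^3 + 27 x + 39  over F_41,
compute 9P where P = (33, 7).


k = 9 = 1001_2 (binary, LSB first: 1001)
Double-and-add from P = (33, 7):
  bit 0 = 1: acc = O + (33, 7) = (33, 7)
  bit 1 = 0: acc unchanged = (33, 7)
  bit 2 = 0: acc unchanged = (33, 7)
  bit 3 = 1: acc = (33, 7) + (16, 4) = (17, 32)

9P = (17, 32)


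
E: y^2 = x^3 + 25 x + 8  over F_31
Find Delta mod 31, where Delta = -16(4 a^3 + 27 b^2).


4 a^3 + 27 b^2 = 4*25^3 + 27*8^2 = 62500 + 1728 = 64228
Delta = -16 * (64228) = -1027648
Delta mod 31 = 2

Delta = 2 (mod 31)


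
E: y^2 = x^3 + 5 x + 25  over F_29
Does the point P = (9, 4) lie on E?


Check whether y^2 = x^3 + 5 x + 25 (mod 29) for (x, y) = (9, 4).
LHS: y^2 = 4^2 mod 29 = 16
RHS: x^3 + 5 x + 25 = 9^3 + 5*9 + 25 mod 29 = 16
LHS = RHS

Yes, on the curve


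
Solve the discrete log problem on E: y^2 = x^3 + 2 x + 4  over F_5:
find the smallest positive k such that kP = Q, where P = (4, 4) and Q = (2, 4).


Enumerate multiples of P until we hit Q = (2, 4):
  1P = (4, 4)
  2P = (2, 1)
  3P = (0, 2)
  4P = (0, 3)
  5P = (2, 4)
Match found at i = 5.

k = 5


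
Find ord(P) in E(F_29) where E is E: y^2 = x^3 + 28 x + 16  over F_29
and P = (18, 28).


Compute successive multiples of P until we hit O:
  1P = (18, 28)
  2P = (13, 24)
  3P = (23, 26)
  4P = (16, 6)
  5P = (0, 25)
  6P = (7, 27)
  7P = (10, 7)
  8P = (2, 14)
  ... (continuing to 31P)
  31P = O

ord(P) = 31


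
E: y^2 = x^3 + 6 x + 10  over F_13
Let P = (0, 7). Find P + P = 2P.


Doubling: s = (3 x1^2 + a) / (2 y1)
s = (3*0^2 + 6) / (2*7) mod 13 = 6
x3 = s^2 - 2 x1 mod 13 = 6^2 - 2*0 = 10
y3 = s (x1 - x3) - y1 mod 13 = 6 * (0 - 10) - 7 = 11

2P = (10, 11)


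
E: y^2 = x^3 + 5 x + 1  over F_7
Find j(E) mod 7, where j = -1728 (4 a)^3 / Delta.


Delta = -16(4 a^3 + 27 b^2) mod 7 = 3
-1728 * (4 a)^3 = -1728 * (4*5)^3 mod 7 = 6
j = 6 * 3^(-1) mod 7 = 2

j = 2 (mod 7)


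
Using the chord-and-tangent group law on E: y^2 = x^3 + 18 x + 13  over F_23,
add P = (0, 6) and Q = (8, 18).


P != Q, so use the chord formula.
s = (y2 - y1) / (x2 - x1) = (12) / (8) mod 23 = 13
x3 = s^2 - x1 - x2 mod 23 = 13^2 - 0 - 8 = 0
y3 = s (x1 - x3) - y1 mod 23 = 13 * (0 - 0) - 6 = 17

P + Q = (0, 17)


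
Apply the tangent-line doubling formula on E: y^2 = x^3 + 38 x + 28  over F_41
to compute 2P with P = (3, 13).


Doubling: s = (3 x1^2 + a) / (2 y1)
s = (3*3^2 + 38) / (2*13) mod 41 = 23
x3 = s^2 - 2 x1 mod 41 = 23^2 - 2*3 = 31
y3 = s (x1 - x3) - y1 mod 41 = 23 * (3 - 31) - 13 = 40

2P = (31, 40)


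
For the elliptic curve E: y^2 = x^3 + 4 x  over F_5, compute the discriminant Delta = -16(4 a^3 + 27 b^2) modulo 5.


4 a^3 + 27 b^2 = 4*4^3 + 27*0^2 = 256 + 0 = 256
Delta = -16 * (256) = -4096
Delta mod 5 = 4

Delta = 4 (mod 5)


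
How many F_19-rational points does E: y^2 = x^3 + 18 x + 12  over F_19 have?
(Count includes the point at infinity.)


For each x in F_19, count y with y^2 = x^3 + 18 x + 12 mod 19:
  x = 3: RHS = 17, y in [6, 13]  -> 2 point(s)
  x = 7: RHS = 6, y in [5, 14]  -> 2 point(s)
  x = 13: RHS = 11, y in [7, 12]  -> 2 point(s)
  x = 14: RHS = 6, y in [5, 14]  -> 2 point(s)
  x = 15: RHS = 9, y in [3, 16]  -> 2 point(s)
  x = 16: RHS = 7, y in [8, 11]  -> 2 point(s)
  x = 17: RHS = 6, y in [5, 14]  -> 2 point(s)
Affine points: 14. Add the point at infinity: total = 15.

#E(F_19) = 15


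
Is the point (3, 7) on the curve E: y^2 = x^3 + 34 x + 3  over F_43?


Check whether y^2 = x^3 + 34 x + 3 (mod 43) for (x, y) = (3, 7).
LHS: y^2 = 7^2 mod 43 = 6
RHS: x^3 + 34 x + 3 = 3^3 + 34*3 + 3 mod 43 = 3
LHS != RHS

No, not on the curve


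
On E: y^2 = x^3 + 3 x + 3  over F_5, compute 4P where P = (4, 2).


k = 4 = 100_2 (binary, LSB first: 001)
Double-and-add from P = (4, 2):
  bit 0 = 0: acc unchanged = O
  bit 1 = 0: acc unchanged = O
  bit 2 = 1: acc = O + (4, 3) = (4, 3)

4P = (4, 3)


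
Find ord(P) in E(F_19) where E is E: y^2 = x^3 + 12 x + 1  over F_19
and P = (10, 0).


Compute successive multiples of P until we hit O:
  1P = (10, 0)
  2P = O

ord(P) = 2
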